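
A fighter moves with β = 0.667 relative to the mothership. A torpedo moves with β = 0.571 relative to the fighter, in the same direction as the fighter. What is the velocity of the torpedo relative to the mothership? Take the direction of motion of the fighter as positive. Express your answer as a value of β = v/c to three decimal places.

With v = 0.667 and u' = 0.571 (in units of c),
u = (u' + v)/(1 + u'v/c²):
u = (0.571 + 0.667) / (1 + 0.571·0.667) = 1.2380/1.3809 = 0.8965
(Galilean addition would give +1.238c, exceeding c.)

β = 0.897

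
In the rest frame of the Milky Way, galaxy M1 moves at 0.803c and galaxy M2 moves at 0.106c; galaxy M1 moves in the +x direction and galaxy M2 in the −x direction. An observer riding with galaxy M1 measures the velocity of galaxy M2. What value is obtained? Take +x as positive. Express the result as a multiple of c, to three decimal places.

-0.838c

β_A = 0.803, β_B = -0.106.
Transform to A's frame with the inverse velocity-addition law: u' = (u − v)/(1 − uv/c²), taking u = β_B and v = β_A.
u' = (-0.106 − 0.803) / (1 − (0.803)(-0.106)) = -0.9090/1.0851 = -0.8377.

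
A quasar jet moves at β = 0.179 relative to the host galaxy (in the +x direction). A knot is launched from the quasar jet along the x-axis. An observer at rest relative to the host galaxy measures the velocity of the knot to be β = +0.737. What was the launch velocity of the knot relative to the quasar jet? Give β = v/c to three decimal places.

Invert the composition law: u' = (u − v)/(1 − uv/c²).
u' = (0.737 − 0.179) / (1 − (0.737)(0.179)) = 0.5580/0.8681 = 0.6428.

β = +0.643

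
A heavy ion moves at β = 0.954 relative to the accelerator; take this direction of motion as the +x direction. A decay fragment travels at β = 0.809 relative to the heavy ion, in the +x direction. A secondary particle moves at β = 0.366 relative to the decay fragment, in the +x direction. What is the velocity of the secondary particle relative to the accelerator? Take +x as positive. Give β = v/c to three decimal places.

β = 0.998

Apply u = (u' + v)/(1 + u'v/c²) successively, working outward toward the accelerator.
Start: velocity of the heavy ion relative to the accelerator = 0.9540c.
Compose with the decay fragment (u' = 0.809 in the heavy ion frame): u_1 = (0.809 + 0.954) / (1 + 0.809·0.954) = 1.7630/1.7718 = 0.9950.
Compose with the secondary particle (u' = 0.366 in the decay fragment frame): u_2 = (0.366 + 0.995) / (1 + 0.366·0.995) = 1.3610/1.3642 = 0.9977.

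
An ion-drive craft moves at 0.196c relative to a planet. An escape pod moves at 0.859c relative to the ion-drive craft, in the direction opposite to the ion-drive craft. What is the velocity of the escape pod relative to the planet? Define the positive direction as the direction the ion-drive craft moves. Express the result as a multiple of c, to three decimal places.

-0.797c

With v = 0.196 and u' = -0.859 (in units of c),
u = (u' + v)/(1 + u'v/c²):
u = (-0.859 + 0.196) / (1 + (-0.859)·0.196) = -0.6630/0.8316 = -0.7972
(Galilean addition would give -0.663c.)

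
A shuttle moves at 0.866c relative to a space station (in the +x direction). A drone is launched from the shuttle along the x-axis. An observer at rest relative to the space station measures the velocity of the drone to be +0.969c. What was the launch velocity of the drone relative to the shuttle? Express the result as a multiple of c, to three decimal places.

+0.640c

Invert the composition law: u' = (u − v)/(1 − uv/c²).
u' = (0.969 − 0.866) / (1 − (0.969)(0.866)) = 0.1030/0.1608 = 0.6404.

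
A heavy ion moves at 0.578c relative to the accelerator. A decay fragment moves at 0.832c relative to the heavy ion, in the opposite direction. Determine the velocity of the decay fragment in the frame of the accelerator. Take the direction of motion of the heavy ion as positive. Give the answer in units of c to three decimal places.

With v = 0.578 and u' = -0.832 (in units of c),
u = (u' + v)/(1 + u'v/c²):
u = (-0.832 + 0.578) / (1 + (-0.832)·0.578) = -0.2540/0.5191 = -0.4893

-0.489c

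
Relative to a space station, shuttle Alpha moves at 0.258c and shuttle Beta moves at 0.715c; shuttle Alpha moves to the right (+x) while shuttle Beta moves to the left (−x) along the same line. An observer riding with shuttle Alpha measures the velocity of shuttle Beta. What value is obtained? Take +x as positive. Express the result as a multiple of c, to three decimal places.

-0.821c

β_A = 0.258, β_B = -0.715.
Transform to A's frame with the inverse velocity-addition law: u' = (u − v)/(1 − uv/c²), taking u = β_B and v = β_A.
u' = (-0.715 − 0.258) / (1 − (0.258)(-0.715)) = -0.9730/1.1845 = -0.8215.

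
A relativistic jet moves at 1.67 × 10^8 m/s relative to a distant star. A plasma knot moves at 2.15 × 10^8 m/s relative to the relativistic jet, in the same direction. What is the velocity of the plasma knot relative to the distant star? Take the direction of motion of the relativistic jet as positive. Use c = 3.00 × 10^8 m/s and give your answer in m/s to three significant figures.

In units of c (dividing by 3.00 × 10^8 m/s): v = 0.557, u' = 0.717.
u = (u' + v)/(1 + u'v/c²):
u = (0.717 + 0.557) / (1 + 0.717·0.557) = 1.2733/1.3989 = 0.9102
Converting back: u = 0.9102 × 3.00 × 10^8 m/s.

2.73 × 10^8 m/s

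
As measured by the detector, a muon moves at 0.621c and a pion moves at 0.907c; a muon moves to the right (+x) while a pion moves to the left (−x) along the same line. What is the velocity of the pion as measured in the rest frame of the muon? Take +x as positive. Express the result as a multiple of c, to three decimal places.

-0.977c

β_A = 0.621, β_B = -0.907.
Transform to A's frame with the inverse velocity-addition law: u' = (u − v)/(1 − uv/c²), taking u = β_B and v = β_A.
u' = (-0.907 − 0.621) / (1 − (0.621)(-0.907)) = -1.5280/1.5632 = -0.9775.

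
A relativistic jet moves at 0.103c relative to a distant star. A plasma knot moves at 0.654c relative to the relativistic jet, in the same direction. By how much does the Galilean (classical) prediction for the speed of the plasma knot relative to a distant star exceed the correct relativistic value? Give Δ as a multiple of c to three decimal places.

Galilean: u_cl = 0.654 + 0.103 = 0.7570.
Relativistic: u_rel = (0.654 + 0.103) / (1 + 0.654·0.103) = 0.7570/1.0674 = 0.7092.
Δ = 0.7570 − 0.7092 = 0.0478.

Δ = 0.048c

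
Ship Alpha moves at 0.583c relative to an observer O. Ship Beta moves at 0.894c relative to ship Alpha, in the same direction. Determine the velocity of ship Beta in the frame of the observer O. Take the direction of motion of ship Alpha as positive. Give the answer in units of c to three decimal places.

0.971c

With v = 0.583 and u' = 0.894 (in units of c),
u = (u' + v)/(1 + u'v/c²):
u = (0.894 + 0.583) / (1 + 0.894·0.583) = 1.4770/1.5212 = 0.9709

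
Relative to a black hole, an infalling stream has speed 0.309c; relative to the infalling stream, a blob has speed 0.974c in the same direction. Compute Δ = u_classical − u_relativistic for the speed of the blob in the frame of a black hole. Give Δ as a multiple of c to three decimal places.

Galilean: u_cl = 0.974 + 0.309 = 1.2830.
Relativistic: u_rel = (0.974 + 0.309) / (1 + 0.974·0.309) = 1.2830/1.3010 = 0.9862.
Δ = 1.2830 − 0.9862 = 0.2968.
(The classical prediction exceeds c; the relativistic result does not.)

Δ = 0.297c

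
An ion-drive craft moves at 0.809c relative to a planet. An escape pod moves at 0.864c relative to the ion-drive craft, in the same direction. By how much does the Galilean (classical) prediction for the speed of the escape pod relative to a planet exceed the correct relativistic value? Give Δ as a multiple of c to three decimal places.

Δ = 0.688c

Galilean: u_cl = 0.864 + 0.809 = 1.6730.
Relativistic: u_rel = (0.864 + 0.809) / (1 + 0.864·0.809) = 1.6730/1.6990 = 0.9847.
Δ = 1.6730 − 0.9847 = 0.6883.
(The classical prediction exceeds c; the relativistic result does not.)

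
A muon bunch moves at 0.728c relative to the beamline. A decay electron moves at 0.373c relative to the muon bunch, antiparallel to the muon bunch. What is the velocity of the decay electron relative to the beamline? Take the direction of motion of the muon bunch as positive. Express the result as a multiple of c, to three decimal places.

With v = 0.728 and u' = -0.373 (in units of c),
u = (u' + v)/(1 + u'v/c²):
u = (-0.373 + 0.728) / (1 + (-0.373)·0.728) = 0.3550/0.7285 = 0.4873

+0.487c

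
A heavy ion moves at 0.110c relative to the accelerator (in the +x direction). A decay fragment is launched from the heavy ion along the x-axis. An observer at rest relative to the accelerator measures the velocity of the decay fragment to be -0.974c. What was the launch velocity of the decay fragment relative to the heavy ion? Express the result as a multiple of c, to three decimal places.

-0.979c

Invert the composition law: u' = (u − v)/(1 − uv/c²).
u' = (-0.974 − 0.110) / (1 − (-0.974)(0.110)) = -1.0840/1.1071 = -0.9791.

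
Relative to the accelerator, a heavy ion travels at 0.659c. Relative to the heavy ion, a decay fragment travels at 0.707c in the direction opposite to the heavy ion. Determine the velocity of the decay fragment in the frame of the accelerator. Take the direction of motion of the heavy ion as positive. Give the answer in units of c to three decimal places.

-0.090c

With v = 0.659 and u' = -0.707 (in units of c),
u = (u' + v)/(1 + u'v/c²):
u = (-0.707 + 0.659) / (1 + (-0.707)·0.659) = -0.0480/0.5341 = -0.0899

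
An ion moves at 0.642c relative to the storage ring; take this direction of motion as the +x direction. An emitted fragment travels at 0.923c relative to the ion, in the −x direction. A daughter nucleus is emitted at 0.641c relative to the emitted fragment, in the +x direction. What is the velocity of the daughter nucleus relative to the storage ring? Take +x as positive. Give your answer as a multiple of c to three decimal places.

Apply u = (u' + v)/(1 + u'v/c²) successively, working outward toward the storage ring.
Start: velocity of the ion relative to the storage ring = 0.6420c.
Compose with the emitted fragment (u' = -0.923 in the ion frame): u_1 = (-0.923 + 0.642) / (1 + (-0.923)·0.642) = -0.2810/0.4074 = -0.6897.
Compose with the daughter nucleus (u' = 0.641 in the emitted fragment frame): u_2 = (0.641 + (-0.690)) / (1 + 0.641·(-0.690)) = -0.0487/0.5579 = -0.0873.

-0.087c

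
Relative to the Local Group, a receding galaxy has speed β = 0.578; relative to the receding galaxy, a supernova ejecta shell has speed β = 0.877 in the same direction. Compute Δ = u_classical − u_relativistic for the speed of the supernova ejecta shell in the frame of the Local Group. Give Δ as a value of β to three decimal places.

Δ = 0.489

Galilean: u_cl = 0.877 + 0.578 = 1.4550.
Relativistic: u_rel = (0.877 + 0.578) / (1 + 0.877·0.578) = 1.4550/1.5069 = 0.9656.
Δ = 1.4550 − 0.9656 = 0.4894.
(The classical prediction exceeds c; the relativistic result does not.)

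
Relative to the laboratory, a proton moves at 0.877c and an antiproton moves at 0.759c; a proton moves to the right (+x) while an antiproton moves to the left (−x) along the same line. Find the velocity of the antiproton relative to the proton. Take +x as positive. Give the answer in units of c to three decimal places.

β_A = 0.877, β_B = -0.759.
Transform to A's frame with the inverse velocity-addition law: u' = (u − v)/(1 − uv/c²), taking u = β_B and v = β_A.
u' = (-0.759 − 0.877) / (1 − (0.877)(-0.759)) = -1.6360/1.6656 = -0.9822.

-0.982c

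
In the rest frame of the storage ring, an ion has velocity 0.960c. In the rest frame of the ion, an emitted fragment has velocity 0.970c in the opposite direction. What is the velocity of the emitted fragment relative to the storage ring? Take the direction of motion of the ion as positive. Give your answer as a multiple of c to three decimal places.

-0.145c

With v = 0.960 and u' = -0.970 (in units of c),
u = (u' + v)/(1 + u'v/c²):
u = (-0.970 + 0.960) / (1 + (-0.970)·0.960) = -0.0100/0.0688 = -0.1453
(Galilean addition would give -0.010c.)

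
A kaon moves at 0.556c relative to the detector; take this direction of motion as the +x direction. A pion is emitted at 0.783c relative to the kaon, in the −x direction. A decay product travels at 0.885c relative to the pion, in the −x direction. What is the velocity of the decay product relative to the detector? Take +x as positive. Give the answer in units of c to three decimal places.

-0.949c

Apply u = (u' + v)/(1 + u'v/c²) successively, working outward toward the detector.
Start: velocity of the kaon relative to the detector = 0.5560c.
Compose with the pion (u' = -0.783 in the kaon frame): u_1 = (-0.783 + 0.556) / (1 + (-0.783)·0.556) = -0.2270/0.5647 = -0.4020.
Compose with the decay product (u' = -0.885 in the pion frame): u_2 = (-0.885 + (-0.402)) / (1 + (-0.885)·(-0.402)) = -1.2870/1.3558 = -0.9493.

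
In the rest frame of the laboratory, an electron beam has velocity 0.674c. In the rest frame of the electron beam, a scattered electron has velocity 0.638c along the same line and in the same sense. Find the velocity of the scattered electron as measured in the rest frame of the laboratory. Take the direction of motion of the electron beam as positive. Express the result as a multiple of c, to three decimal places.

0.917c

With v = 0.674 and u' = 0.638 (in units of c),
u = (u' + v)/(1 + u'v/c²):
u = (0.638 + 0.674) / (1 + 0.638·0.674) = 1.3120/1.4300 = 0.9175
(Galilean addition would give +1.312c, exceeding c.)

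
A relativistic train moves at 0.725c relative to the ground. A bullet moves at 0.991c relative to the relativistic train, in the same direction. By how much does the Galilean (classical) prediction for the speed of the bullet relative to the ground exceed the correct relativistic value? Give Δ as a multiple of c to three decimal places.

Galilean: u_cl = 0.991 + 0.725 = 1.7160.
Relativistic: u_rel = (0.991 + 0.725) / (1 + 0.991·0.725) = 1.7160/1.7185 = 0.9986.
Δ = 1.7160 − 0.9986 = 0.7174.
(The classical prediction exceeds c; the relativistic result does not.)

Δ = 0.717c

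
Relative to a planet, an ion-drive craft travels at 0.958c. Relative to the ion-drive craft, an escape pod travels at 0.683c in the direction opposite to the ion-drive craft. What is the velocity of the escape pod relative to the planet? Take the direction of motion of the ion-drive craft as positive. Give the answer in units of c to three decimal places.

+0.796c

With v = 0.958 and u' = -0.683 (in units of c),
u = (u' + v)/(1 + u'v/c²):
u = (-0.683 + 0.958) / (1 + (-0.683)·0.958) = 0.2750/0.3457 = 0.7955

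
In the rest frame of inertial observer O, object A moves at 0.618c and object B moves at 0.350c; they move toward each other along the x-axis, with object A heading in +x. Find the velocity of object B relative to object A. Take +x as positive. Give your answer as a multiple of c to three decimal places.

-0.796c

β_A = 0.618, β_B = -0.350.
Transform to A's frame with the inverse velocity-addition law: u' = (u − v)/(1 − uv/c²), taking u = β_B and v = β_A.
u' = (-0.350 − 0.618) / (1 − (0.618)(-0.350)) = -0.9680/1.2163 = -0.7959.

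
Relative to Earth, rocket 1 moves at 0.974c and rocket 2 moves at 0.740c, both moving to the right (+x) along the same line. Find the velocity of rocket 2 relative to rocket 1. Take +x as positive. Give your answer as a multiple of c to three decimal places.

β_A = 0.974, β_B = 0.740.
Transform to A's frame with the inverse velocity-addition law: u' = (u − v)/(1 − uv/c²), taking u = β_B and v = β_A.
u' = (0.740 − 0.974) / (1 − (0.974)(0.740)) = -0.2340/0.2792 = -0.8380.

-0.838c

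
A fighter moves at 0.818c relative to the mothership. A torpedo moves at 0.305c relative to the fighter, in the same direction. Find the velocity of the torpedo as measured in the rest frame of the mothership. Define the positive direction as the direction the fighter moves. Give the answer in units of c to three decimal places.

0.899c

With v = 0.818 and u' = 0.305 (in units of c),
u = (u' + v)/(1 + u'v/c²):
u = (0.305 + 0.818) / (1 + 0.305·0.818) = 1.1230/1.2495 = 0.8988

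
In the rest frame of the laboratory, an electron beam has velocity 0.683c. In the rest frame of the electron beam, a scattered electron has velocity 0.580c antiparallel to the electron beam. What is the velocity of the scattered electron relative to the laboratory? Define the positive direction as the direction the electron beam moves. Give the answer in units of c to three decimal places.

+0.171c

With v = 0.683 and u' = -0.580 (in units of c),
u = (u' + v)/(1 + u'v/c²):
u = (-0.580 + 0.683) / (1 + (-0.580)·0.683) = 0.1030/0.6039 = 0.1706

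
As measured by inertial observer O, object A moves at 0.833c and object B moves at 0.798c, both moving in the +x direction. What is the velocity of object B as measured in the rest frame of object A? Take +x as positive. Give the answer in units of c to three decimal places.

β_A = 0.833, β_B = 0.798.
Transform to A's frame with the inverse velocity-addition law: u' = (u − v)/(1 − uv/c²), taking u = β_B and v = β_A.
u' = (0.798 − 0.833) / (1 − (0.833)(0.798)) = -0.0350/0.3353 = -0.1044.

-0.104c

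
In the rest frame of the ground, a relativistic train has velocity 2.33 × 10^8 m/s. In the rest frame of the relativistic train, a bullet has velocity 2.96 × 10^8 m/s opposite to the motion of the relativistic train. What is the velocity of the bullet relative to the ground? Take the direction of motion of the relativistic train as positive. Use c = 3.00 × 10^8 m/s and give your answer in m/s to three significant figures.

-2.70 × 10^8 m/s

In units of c (dividing by 3.00 × 10^8 m/s): v = 0.777, u' = -0.987.
u = (u' + v)/(1 + u'v/c²):
u = (-0.987 + 0.777) / (1 + (-0.987)·0.777) = -0.2100/0.2337 = -0.8986
(Galilean addition would give -0.210c.)
Converting back: u = -0.8986 × 3.00 × 10^8 m/s.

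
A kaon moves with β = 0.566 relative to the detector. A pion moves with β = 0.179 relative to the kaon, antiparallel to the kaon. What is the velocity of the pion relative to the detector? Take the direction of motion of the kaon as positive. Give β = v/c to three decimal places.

β = +0.431

With v = 0.566 and u' = -0.179 (in units of c),
u = (u' + v)/(1 + u'v/c²):
u = (-0.179 + 0.566) / (1 + (-0.179)·0.566) = 0.3870/0.8987 = 0.4306
(Galilean addition would give +0.387c.)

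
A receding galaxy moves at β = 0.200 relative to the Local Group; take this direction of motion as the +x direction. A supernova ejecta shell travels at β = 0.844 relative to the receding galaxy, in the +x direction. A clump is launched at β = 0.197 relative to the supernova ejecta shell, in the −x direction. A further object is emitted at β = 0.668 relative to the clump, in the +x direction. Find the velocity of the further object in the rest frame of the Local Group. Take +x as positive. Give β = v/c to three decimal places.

Apply u = (u' + v)/(1 + u'v/c²) successively, working outward toward the Local Group.
Start: velocity of the receding galaxy relative to the Local Group = 0.2000c.
Compose with the supernova ejecta shell (u' = 0.844 in the receding galaxy frame): u_1 = (0.844 + 0.200) / (1 + 0.844·0.200) = 1.0440/1.1688 = 0.8932.
Compose with the clump (u' = -0.197 in the supernova ejecta shell frame): u_2 = (-0.197 + 0.893) / (1 + (-0.197)·0.893) = 0.6962/0.8240 = 0.8449.
Compose with the further object (u' = 0.668 in the clump frame): u_3 = (0.668 + 0.845) / (1 + 0.668·0.845) = 1.5129/1.5644 = 0.9671.

β = +0.967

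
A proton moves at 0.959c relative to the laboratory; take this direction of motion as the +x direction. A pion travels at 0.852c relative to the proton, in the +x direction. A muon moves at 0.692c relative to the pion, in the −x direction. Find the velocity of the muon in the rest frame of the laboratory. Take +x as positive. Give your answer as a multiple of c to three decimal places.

+0.982c

Apply u = (u' + v)/(1 + u'v/c²) successively, working outward toward the laboratory.
Start: velocity of the proton relative to the laboratory = 0.9590c.
Compose with the pion (u' = 0.852 in the proton frame): u_1 = (0.852 + 0.959) / (1 + 0.852·0.959) = 1.8110/1.8171 = 0.9967.
Compose with the muon (u' = -0.692 in the pion frame): u_2 = (-0.692 + 0.997) / (1 + (-0.692)·0.997) = 0.3047/0.3103 = 0.9818.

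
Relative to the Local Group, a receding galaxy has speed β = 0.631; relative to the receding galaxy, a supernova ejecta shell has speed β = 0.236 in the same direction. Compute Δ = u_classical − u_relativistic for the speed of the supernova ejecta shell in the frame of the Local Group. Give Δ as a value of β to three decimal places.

Δ = 0.112

Galilean: u_cl = 0.236 + 0.631 = 0.8670.
Relativistic: u_rel = (0.236 + 0.631) / (1 + 0.236·0.631) = 0.8670/1.1489 = 0.7546.
Δ = 0.8670 − 0.7546 = 0.1124.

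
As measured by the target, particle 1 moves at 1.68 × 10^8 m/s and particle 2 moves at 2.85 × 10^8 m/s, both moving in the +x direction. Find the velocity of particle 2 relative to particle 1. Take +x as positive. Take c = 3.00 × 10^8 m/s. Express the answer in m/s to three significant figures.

β_A = 0.560, β_B = 0.950 (dividing each by c = 3.00 × 10^8 m/s).
Transform to A's frame with the inverse velocity-addition law: u' = (u − v)/(1 − uv/c²), taking u = β_B and v = β_A.
u' = (0.950 − 0.560) / (1 − (0.560)(0.950)) = 0.3900/0.4680 = 0.8333.
u' = 0.8333 × 3.00 × 10^8 m/s.

+2.50 × 10^8 m/s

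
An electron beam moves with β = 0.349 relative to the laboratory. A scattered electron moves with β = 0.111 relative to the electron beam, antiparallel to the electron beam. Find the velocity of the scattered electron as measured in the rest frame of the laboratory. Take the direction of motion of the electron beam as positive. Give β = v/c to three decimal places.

β = +0.248

With v = 0.349 and u' = -0.111 (in units of c),
u = (u' + v)/(1 + u'v/c²):
u = (-0.111 + 0.349) / (1 + (-0.111)·0.349) = 0.2380/0.9613 = 0.2476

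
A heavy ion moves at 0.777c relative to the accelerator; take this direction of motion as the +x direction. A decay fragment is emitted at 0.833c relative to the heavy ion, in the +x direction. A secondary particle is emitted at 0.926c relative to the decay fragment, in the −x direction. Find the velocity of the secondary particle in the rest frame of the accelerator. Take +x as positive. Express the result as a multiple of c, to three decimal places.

Apply u = (u' + v)/(1 + u'v/c²) successively, working outward toward the accelerator.
Start: velocity of the heavy ion relative to the accelerator = 0.7770c.
Compose with the decay fragment (u' = 0.833 in the heavy ion frame): u_1 = (0.833 + 0.777) / (1 + 0.833·0.777) = 1.6100/1.6472 = 0.9774.
Compose with the secondary particle (u' = -0.926 in the decay fragment frame): u_2 = (-0.926 + 0.977) / (1 + (-0.926)·0.977) = 0.0514/0.0949 = 0.5413.

+0.541c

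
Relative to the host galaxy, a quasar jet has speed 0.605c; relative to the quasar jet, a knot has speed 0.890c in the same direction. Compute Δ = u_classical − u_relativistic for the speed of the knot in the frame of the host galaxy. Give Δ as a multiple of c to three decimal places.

Δ = 0.523c

Galilean: u_cl = 0.890 + 0.605 = 1.4950.
Relativistic: u_rel = (0.890 + 0.605) / (1 + 0.890·0.605) = 1.4950/1.5385 = 0.9718.
Δ = 1.4950 − 0.9718 = 0.5232.
(The classical prediction exceeds c; the relativistic result does not.)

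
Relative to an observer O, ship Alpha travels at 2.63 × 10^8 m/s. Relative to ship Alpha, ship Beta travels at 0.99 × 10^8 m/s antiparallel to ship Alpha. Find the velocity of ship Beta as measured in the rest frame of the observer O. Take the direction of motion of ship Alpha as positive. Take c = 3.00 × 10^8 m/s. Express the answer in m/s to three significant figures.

In units of c (dividing by 3.00 × 10^8 m/s): v = 0.877, u' = -0.330.
u = (u' + v)/(1 + u'v/c²):
u = (-0.330 + 0.877) / (1 + (-0.330)·0.877) = 0.5467/0.7107 = 0.7692
Converting back: u = 0.7692 × 3.00 × 10^8 m/s.

+2.31 × 10^8 m/s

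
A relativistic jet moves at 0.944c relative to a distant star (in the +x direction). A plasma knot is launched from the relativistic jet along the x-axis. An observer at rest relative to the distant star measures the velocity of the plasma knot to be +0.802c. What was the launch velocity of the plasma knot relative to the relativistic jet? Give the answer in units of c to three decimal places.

Invert the composition law: u' = (u − v)/(1 − uv/c²).
u' = (0.802 − 0.944) / (1 − (0.802)(0.944)) = -0.1420/0.2429 = -0.5846.

-0.585c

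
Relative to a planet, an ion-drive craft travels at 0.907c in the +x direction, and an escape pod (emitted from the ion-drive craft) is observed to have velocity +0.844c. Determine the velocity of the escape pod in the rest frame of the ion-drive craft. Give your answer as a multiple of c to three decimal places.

Invert the composition law: u' = (u − v)/(1 − uv/c²).
u' = (0.844 − 0.907) / (1 − (0.844)(0.907)) = -0.0630/0.2345 = -0.2687.

-0.269c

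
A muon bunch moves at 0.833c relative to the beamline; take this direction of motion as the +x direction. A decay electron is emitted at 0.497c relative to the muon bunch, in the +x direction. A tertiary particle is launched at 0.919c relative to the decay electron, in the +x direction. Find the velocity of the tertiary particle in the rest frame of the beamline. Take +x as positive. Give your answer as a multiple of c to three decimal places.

0.997c

Apply u = (u' + v)/(1 + u'v/c²) successively, working outward toward the beamline.
Start: velocity of the muon bunch relative to the beamline = 0.8330c.
Compose with the decay electron (u' = 0.497 in the muon bunch frame): u_1 = (0.497 + 0.833) / (1 + 0.497·0.833) = 1.3300/1.4140 = 0.9406.
Compose with the tertiary particle (u' = 0.919 in the decay electron frame): u_2 = (0.919 + 0.941) / (1 + 0.919·0.941) = 1.8596/1.8644 = 0.9974.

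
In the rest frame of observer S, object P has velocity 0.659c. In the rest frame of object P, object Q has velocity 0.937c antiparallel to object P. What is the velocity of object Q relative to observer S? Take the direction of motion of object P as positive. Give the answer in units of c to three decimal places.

With v = 0.659 and u' = -0.937 (in units of c),
u = (u' + v)/(1 + u'v/c²):
u = (-0.937 + 0.659) / (1 + (-0.937)·0.659) = -0.2780/0.3825 = -0.7268
(Galilean addition would give -0.278c.)

-0.727c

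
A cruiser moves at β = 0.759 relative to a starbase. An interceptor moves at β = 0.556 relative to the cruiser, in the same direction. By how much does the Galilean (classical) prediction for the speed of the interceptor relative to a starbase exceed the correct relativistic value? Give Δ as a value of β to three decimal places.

Galilean: u_cl = 0.556 + 0.759 = 1.3150.
Relativistic: u_rel = (0.556 + 0.759) / (1 + 0.556·0.759) = 1.3150/1.4220 = 0.9248.
Δ = 1.3150 − 0.9248 = 0.3902.
(The classical prediction exceeds c; the relativistic result does not.)

Δ = 0.390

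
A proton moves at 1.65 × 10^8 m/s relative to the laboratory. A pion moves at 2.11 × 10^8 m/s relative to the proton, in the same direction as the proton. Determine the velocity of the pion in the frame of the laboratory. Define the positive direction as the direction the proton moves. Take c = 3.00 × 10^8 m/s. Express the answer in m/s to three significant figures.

In units of c (dividing by 3.00 × 10^8 m/s): v = 0.550, u' = 0.703.
u = (u' + v)/(1 + u'v/c²):
u = (0.703 + 0.550) / (1 + 0.703·0.550) = 1.2533/1.3868 = 0.9037
Converting back: u = 0.9037 × 3.00 × 10^8 m/s.

2.71 × 10^8 m/s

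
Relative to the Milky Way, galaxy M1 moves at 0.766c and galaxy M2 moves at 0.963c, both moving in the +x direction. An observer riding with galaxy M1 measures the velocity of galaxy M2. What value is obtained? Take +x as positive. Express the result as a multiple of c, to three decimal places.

+0.751c

β_A = 0.766, β_B = 0.963.
Transform to A's frame with the inverse velocity-addition law: u' = (u − v)/(1 − uv/c²), taking u = β_B and v = β_A.
u' = (0.963 − 0.766) / (1 − (0.766)(0.963)) = 0.1970/0.2623 = 0.7509.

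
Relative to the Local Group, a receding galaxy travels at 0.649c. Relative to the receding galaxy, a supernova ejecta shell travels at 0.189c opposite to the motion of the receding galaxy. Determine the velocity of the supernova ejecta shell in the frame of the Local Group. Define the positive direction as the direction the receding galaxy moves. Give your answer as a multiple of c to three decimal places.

+0.524c

With v = 0.649 and u' = -0.189 (in units of c),
u = (u' + v)/(1 + u'v/c²):
u = (-0.189 + 0.649) / (1 + (-0.189)·0.649) = 0.4600/0.8773 = 0.5243
(Galilean addition would give +0.460c.)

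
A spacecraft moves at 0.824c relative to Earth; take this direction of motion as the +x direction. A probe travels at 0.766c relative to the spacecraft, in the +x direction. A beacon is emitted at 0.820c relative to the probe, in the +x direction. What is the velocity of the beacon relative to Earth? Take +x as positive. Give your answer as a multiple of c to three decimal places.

Apply u = (u' + v)/(1 + u'v/c²) successively, working outward toward Earth.
Start: velocity of the spacecraft relative to Earth = 0.8240c.
Compose with the probe (u' = 0.766 in the spacecraft frame): u_1 = (0.766 + 0.824) / (1 + 0.766·0.824) = 1.5900/1.6312 = 0.9748.
Compose with the beacon (u' = 0.820 in the probe frame): u_2 = (0.820 + 0.975) / (1 + 0.820·0.975) = 1.7948/1.7993 = 0.9975.

0.997c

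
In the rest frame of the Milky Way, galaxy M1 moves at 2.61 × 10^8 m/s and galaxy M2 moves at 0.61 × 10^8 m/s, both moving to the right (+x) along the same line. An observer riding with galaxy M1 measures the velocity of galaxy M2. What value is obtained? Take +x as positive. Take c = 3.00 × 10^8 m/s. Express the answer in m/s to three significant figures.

-2.43 × 10^8 m/s

β_A = 0.870, β_B = 0.203 (dividing each by c = 3.00 × 10^8 m/s).
Transform to A's frame with the inverse velocity-addition law: u' = (u − v)/(1 − uv/c²), taking u = β_B and v = β_A.
u' = (0.203 − 0.870) / (1 − (0.870)(0.203)) = -0.6667/0.8231 = -0.8099.
u' = -0.8099 × 3.00 × 10^8 m/s.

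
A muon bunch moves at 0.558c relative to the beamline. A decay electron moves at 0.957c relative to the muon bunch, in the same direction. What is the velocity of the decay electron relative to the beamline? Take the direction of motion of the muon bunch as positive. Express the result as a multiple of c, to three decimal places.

0.988c

With v = 0.558 and u' = 0.957 (in units of c),
u = (u' + v)/(1 + u'v/c²):
u = (0.957 + 0.558) / (1 + 0.957·0.558) = 1.5150/1.5340 = 0.9876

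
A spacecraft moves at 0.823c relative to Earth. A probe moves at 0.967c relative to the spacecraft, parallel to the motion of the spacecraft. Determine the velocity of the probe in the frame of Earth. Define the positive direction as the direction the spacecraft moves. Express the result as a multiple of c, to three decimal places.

0.997c

With v = 0.823 and u' = 0.967 (in units of c),
u = (u' + v)/(1 + u'v/c²):
u = (0.967 + 0.823) / (1 + 0.967·0.823) = 1.7900/1.7958 = 0.9967
(Galilean addition would give +1.790c, exceeding c.)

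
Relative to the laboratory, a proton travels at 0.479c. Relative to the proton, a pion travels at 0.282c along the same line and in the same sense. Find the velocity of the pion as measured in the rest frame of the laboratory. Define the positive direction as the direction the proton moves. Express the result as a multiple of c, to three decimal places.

0.670c

With v = 0.479 and u' = 0.282 (in units of c),
u = (u' + v)/(1 + u'v/c²):
u = (0.282 + 0.479) / (1 + 0.282·0.479) = 0.7610/1.1351 = 0.6704
(Galilean addition would give +0.761c.)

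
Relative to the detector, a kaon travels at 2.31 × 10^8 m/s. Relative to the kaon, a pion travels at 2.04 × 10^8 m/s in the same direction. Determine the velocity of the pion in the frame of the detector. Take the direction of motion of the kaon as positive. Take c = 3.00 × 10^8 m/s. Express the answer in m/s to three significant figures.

In units of c (dividing by 3.00 × 10^8 m/s): v = 0.770, u' = 0.680.
u = (u' + v)/(1 + u'v/c²):
u = (0.680 + 0.770) / (1 + 0.680·0.770) = 1.4500/1.5236 = 0.9517
(Galilean addition would give +1.450c, exceeding c.)
Converting back: u = 0.9517 × 3.00 × 10^8 m/s.

2.86 × 10^8 m/s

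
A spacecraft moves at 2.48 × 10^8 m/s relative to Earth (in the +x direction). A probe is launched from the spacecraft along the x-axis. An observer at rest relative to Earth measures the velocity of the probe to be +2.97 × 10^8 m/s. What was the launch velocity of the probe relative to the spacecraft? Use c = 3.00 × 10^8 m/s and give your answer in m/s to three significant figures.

+2.70 × 10^8 m/s

v = 0.827c, u = 0.990c.
Invert the composition law: u' = (u − v)/(1 − uv/c²).
u' = (0.990 − 0.827) / (1 − (0.990)(0.827)) = 0.1633/0.1816 = 0.8994.
u' = 0.8994 × 3.00 × 10^8 m/s.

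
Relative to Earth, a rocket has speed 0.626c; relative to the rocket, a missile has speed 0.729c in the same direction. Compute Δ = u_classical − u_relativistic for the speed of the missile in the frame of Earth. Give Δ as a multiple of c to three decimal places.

Galilean: u_cl = 0.729 + 0.626 = 1.3550.
Relativistic: u_rel = (0.729 + 0.626) / (1 + 0.729·0.626) = 1.3550/1.4564 = 0.9304.
Δ = 1.3550 − 0.9304 = 0.4246.
(The classical prediction exceeds c; the relativistic result does not.)

Δ = 0.425c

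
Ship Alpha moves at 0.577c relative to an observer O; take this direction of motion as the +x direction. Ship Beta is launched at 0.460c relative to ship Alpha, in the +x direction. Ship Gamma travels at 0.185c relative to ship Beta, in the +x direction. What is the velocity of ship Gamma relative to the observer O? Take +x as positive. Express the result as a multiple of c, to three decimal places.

Apply u = (u' + v)/(1 + u'v/c²) successively, working outward toward the observer O.
Start: velocity of ship Alpha relative to the observer O = 0.5770c.
Compose with ship Beta (u' = 0.460 in ship Alpha frame): u_1 = (0.460 + 0.577) / (1 + 0.460·0.577) = 1.0370/1.2654 = 0.8195.
Compose with ship Gamma (u' = 0.185 in ship Beta frame): u_2 = (0.185 + 0.819) / (1 + 0.185·0.819) = 1.0045/1.1516 = 0.8723.

0.872c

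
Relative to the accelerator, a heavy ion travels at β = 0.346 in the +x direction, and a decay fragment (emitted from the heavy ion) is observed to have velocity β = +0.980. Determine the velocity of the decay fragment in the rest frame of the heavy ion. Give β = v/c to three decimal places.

Invert the composition law: u' = (u − v)/(1 − uv/c²).
u' = (0.980 − 0.346) / (1 − (0.980)(0.346)) = 0.6340/0.6609 = 0.9593.

β = +0.959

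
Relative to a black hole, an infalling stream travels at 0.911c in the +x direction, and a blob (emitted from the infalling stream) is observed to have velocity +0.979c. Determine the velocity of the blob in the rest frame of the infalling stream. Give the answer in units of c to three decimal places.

+0.629c

Invert the composition law: u' = (u − v)/(1 − uv/c²).
u' = (0.979 − 0.911) / (1 − (0.979)(0.911)) = 0.0680/0.1081 = 0.6289.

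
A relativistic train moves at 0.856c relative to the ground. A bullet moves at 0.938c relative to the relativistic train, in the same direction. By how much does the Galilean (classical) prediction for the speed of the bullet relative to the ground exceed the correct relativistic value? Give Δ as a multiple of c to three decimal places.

Galilean: u_cl = 0.938 + 0.856 = 1.7940.
Relativistic: u_rel = (0.938 + 0.856) / (1 + 0.938·0.856) = 1.7940/1.8029 = 0.9950.
Δ = 1.7940 − 0.9950 = 0.7990.
(The classical prediction exceeds c; the relativistic result does not.)

Δ = 0.799c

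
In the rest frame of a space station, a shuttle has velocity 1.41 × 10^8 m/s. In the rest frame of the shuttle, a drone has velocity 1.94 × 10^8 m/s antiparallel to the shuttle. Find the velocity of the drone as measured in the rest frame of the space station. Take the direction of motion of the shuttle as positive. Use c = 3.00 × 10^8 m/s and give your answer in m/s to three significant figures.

-7.61 × 10^7 m/s

In units of c (dividing by 3.00 × 10^8 m/s): v = 0.470, u' = -0.647.
u = (u' + v)/(1 + u'v/c²):
u = (-0.647 + 0.470) / (1 + (-0.647)·0.470) = -0.1767/0.6961 = -0.2538
(Galilean addition would give -0.177c.)
Converting back: u = -0.2538 × 3.00 × 10^8 m/s.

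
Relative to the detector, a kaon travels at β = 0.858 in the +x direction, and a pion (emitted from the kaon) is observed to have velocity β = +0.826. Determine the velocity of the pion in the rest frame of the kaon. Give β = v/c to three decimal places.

Invert the composition law: u' = (u − v)/(1 − uv/c²).
u' = (0.826 − 0.858) / (1 − (0.826)(0.858)) = -0.0320/0.2913 = -0.1099.

β = -0.110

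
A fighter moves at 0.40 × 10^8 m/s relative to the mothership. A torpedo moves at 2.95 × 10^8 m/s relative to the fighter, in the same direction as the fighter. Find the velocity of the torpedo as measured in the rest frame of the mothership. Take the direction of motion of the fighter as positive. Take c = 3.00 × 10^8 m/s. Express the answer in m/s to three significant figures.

2.96 × 10^8 m/s

In units of c (dividing by 3.00 × 10^8 m/s): v = 0.133, u' = 0.983.
u = (u' + v)/(1 + u'v/c²):
u = (0.983 + 0.133) / (1 + 0.983·0.133) = 1.1167/1.1311 = 0.9872
(Galilean addition would give +1.117c, exceeding c.)
Converting back: u = 0.9872 × 3.00 × 10^8 m/s.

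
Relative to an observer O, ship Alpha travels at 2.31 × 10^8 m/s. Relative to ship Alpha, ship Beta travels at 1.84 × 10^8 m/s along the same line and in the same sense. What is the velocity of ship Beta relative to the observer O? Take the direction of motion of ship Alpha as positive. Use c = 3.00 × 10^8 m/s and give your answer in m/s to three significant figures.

In units of c (dividing by 3.00 × 10^8 m/s): v = 0.770, u' = 0.613.
u = (u' + v)/(1 + u'v/c²):
u = (0.613 + 0.770) / (1 + 0.613·0.770) = 1.3833/1.4723 = 0.9396
Converting back: u = 0.9396 × 3.00 × 10^8 m/s.

2.82 × 10^8 m/s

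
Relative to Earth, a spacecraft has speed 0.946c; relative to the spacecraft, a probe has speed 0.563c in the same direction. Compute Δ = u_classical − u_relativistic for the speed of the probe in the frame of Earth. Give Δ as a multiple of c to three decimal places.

Galilean: u_cl = 0.563 + 0.946 = 1.5090.
Relativistic: u_rel = (0.563 + 0.946) / (1 + 0.563·0.946) = 1.5090/1.5326 = 0.9846.
Δ = 1.5090 − 0.9846 = 0.5244.
(The classical prediction exceeds c; the relativistic result does not.)

Δ = 0.524c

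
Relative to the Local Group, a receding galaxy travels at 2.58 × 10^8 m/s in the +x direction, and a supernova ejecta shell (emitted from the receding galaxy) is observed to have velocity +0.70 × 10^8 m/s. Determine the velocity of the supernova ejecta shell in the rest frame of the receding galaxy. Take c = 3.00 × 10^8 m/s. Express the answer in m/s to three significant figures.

-2.35 × 10^8 m/s

v = 0.860c, u = 0.233c.
Invert the composition law: u' = (u − v)/(1 − uv/c²).
u' = (0.233 − 0.860) / (1 − (0.233)(0.860)) = -0.6267/0.7993 = -0.7840.
u' = -0.7840 × 3.00 × 10^8 m/s.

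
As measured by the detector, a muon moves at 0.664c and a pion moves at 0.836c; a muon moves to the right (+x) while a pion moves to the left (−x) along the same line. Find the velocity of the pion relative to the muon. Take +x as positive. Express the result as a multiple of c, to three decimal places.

-0.965c

β_A = 0.664, β_B = -0.836.
Transform to A's frame with the inverse velocity-addition law: u' = (u − v)/(1 − uv/c²), taking u = β_B and v = β_A.
u' = (-0.836 − 0.664) / (1 − (0.664)(-0.836)) = -1.5000/1.5551 = -0.9646.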